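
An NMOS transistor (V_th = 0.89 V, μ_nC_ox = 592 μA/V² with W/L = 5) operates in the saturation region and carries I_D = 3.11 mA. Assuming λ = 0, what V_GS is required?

k_n = μ_nC_ox · (W/L) = 2.96 mA/V².
In saturation I_D = ½ k_n (V_GS − V_th)², so V_GS − V_th = √(2 I_D / k_n) = √(2 × 3.11 / 2.96) = 1.45 V.
V_GS = 0.89 + 1.45 = 2.34 V.

V_GS = 2.34 V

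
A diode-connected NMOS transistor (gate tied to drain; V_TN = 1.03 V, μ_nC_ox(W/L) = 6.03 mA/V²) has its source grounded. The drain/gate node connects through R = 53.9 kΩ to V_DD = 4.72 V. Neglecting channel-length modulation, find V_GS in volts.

With gate tied to drain, V_GS = V_DS ≥ V_GS − V_TN, so the device is in saturation.
KCL at the drain: ½ k_n (V_GS − V_TN)² = (V_DD − V_GS)/R.
Let x = V_GS − 1.03. Then 163 x² + x − 3.69 = 0, giving x = 0.148 V (positive root), so V_GS = 1.18 V.
I_D = (V_DD − V_GS)/R = (4.72 − 1.18) / 53.9 = 0.0657 mA.

V_GS = 1.18 V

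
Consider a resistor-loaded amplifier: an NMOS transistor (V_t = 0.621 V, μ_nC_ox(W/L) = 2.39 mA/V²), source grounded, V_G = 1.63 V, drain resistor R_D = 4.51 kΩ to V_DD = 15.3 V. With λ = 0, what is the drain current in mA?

V_GS = V_G = 1.63 V, so V_ov = 1.63 − 0.621 = 1.01 V.
Assume saturation: I_D = ½ k_n V_ov² = 0.5 × 2.39 × 1.01² = 1.22 mA, giving V_DS = V_DD − I_D R_D = 15.3 − 1.22 × 4.51 = 9.81 V.
V_DS = 9.81 V ≥ V_ov = 1.01 V, confirming saturation.

I_D = 1.22 mA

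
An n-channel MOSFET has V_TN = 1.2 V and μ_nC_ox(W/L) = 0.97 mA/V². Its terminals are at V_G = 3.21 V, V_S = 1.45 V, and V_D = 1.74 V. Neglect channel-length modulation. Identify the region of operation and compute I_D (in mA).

Triode; I_D = 0.117 mA

V_GS = V_G − V_S = 3.21 − 1.45 = 1.76 V; V_DS = V_D − V_S = 1.74 − 1.45 = 0.29 V.
V_ov = V_GS − V_TN = 1.76 − 1.2 = 0.56 V.
Since V_DS = 0.29 V < V_ov = 0.56 V, the device is in the triode region.
I_D = k_n [V_ov · V_DS − ½ V_DS²] = 0.97 × [0.56 × 0.29 − 0.5 × 0.29²] = 0.117 mA.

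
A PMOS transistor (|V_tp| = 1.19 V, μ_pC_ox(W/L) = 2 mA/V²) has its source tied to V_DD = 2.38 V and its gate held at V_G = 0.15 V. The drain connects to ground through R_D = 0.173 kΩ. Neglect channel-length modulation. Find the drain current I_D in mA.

I_D = 1.08 mA

V_SG = V_DD − V_G = 2.38 − 0.15 = 2.23 V, so V_ov = 2.23 − 1.19 = 1.04 V.
Assume saturation: I_D = ½ k_p V_ov² = 0.5 × 2 × 1.04² = 1.08 mA, giving V_SD = V_DD − I_D R_D = 2.38 − 1.08 × 0.173 = 2.19 V.
V_SD = 2.19 V ≥ V_ov = 1.04 V, confirming saturation.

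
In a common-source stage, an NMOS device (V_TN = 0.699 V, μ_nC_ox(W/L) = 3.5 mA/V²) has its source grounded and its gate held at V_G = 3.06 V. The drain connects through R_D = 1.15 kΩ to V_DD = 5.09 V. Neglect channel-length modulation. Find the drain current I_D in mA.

I_D = 3.96 mA

V_GS = V_G = 3.06 V, so V_ov = 3.06 − 0.699 = 2.36 V.
Assume saturation: I_D = ½ k_n V_ov² = 0.5 × 3.5 × 2.36² = 9.76 mA, giving V_DS = V_DD − I_D R_D = 5.09 − 9.76 × 1.15 = -6.13 V.
But -6.13 V < V_ov = 2.36 V, so the device is actually in triode.
In triode I_D = k_n[V_ov V_DS − ½ V_DS²] and I_D = (V_DD − V_DS)/R_D. Equating: 2.01 V_DS² − 10.5 V_DS + 5.09 = 0, giving V_DS = 0.541 V (the root below V_ov).
I_D = (5.09 − 0.541) / 1.15 = 3.96 mA.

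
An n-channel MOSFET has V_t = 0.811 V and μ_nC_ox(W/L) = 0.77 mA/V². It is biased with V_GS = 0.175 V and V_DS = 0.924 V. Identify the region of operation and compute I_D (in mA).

Cutoff; I_D = 0 mA

V_GS = 0.175 V < V_t = 0.811 V, so the transistor is in cutoff.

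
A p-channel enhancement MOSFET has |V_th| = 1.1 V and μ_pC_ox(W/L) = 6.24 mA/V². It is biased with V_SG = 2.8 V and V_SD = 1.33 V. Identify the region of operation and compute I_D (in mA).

V_ov = V_SG − |V_th| = 2.8 − 1.1 = 1.7 V.
Since V_SD = 1.33 V < V_ov = 1.7 V, the device is in the triode region.
I_D = k_p [V_ov · V_SD − ½ V_SD²] = 6.24 × [1.7 × 1.33 − 0.5 × 1.33²] = 8.59 mA.

Triode; I_D = 8.59 mA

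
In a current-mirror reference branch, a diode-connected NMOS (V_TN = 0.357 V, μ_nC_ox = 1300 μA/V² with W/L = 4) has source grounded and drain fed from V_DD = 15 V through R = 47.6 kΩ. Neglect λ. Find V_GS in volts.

V_GS = 0.697 V

With gate tied to drain, V_GS = V_DS ≥ V_GS − V_TN, so the device is in saturation.
k_n = μ_nC_ox · (W/L) = 5.2 mA/V².
KCL at the drain: ½ k_n (V_GS − V_TN)² = (V_DD − V_GS)/R.
Let x = V_GS − 0.357. Then 124 x² + x − 14.64 = 0, giving x = 0.34 V (positive root), so V_GS = 0.697 V.
I_D = (V_DD − V_GS)/R = (15 − 0.697) / 47.6 = 0.3 mA.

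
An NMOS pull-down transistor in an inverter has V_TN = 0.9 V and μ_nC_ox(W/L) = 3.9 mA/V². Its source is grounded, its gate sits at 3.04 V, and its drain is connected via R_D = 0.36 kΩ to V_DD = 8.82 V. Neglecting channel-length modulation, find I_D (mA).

I_D = 8.93 mA

V_GS = V_G = 3.04 V, so V_ov = 3.04 − 0.9 = 2.14 V.
Assume saturation: I_D = ½ k_n V_ov² = 0.5 × 3.9 × 2.14² = 8.93 mA, giving V_DS = V_DD − I_D R_D = 8.82 − 8.93 × 0.36 = 5.61 V.
V_DS = 5.61 V ≥ V_ov = 2.14 V, confirming saturation.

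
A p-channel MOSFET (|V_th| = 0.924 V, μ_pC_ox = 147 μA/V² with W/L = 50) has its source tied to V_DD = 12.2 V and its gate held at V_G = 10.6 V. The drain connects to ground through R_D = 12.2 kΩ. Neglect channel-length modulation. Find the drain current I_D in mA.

V_SG = V_DD − V_G = 12.2 − 10.6 = 1.6 V, so V_ov = 1.6 − 0.924 = 0.676 V.
k_p = μ_pC_ox · (W/L) = 7.35 mA/V².
Assume saturation: I_D = ½ k_p V_ov² = 0.5 × 7.35 × 0.676² = 1.68 mA, giving V_SD = V_DD − I_D R_D = 12.2 − 1.68 × 12.2 = -8.29 V.
But -8.29 V < V_ov = 0.676 V, so the device is actually in triode.
In triode I_D = k_p[V_ov V_SD − ½ V_SD²] and I_D = (V_DD − V_SD)/R_D. Equating: 44.8 V_SD² − 61.62 V_SD + 12.2 = 0, giving V_SD = 0.24 V (the root below V_ov).
I_D = (12.2 − 0.24) / 12.2 = 0.98 mA.

I_D = 0.980 mA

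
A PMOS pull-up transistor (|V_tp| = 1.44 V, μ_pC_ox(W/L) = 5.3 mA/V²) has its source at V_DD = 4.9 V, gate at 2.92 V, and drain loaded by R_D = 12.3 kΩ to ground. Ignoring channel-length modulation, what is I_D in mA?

I_D = 0.386 mA

V_SG = V_DD − V_G = 4.9 − 2.92 = 1.98 V, so V_ov = 1.98 − 1.44 = 0.54 V.
Assume saturation: I_D = ½ k_p V_ov² = 0.5 × 5.3 × 0.54² = 0.773 mA, giving V_SD = V_DD − I_D R_D = 4.9 − 0.773 × 12.3 = -4.6 V.
But -4.6 V < V_ov = 0.54 V, so the device is actually in triode.
In triode I_D = k_p[V_ov V_SD − ½ V_SD²] and I_D = (V_DD − V_SD)/R_D. Equating: 32.6 V_SD² − 36.2 V_SD + 4.9 = 0, giving V_SD = 0.158 V (the root below V_ov).
I_D = (4.9 − 0.158) / 12.3 = 0.386 mA.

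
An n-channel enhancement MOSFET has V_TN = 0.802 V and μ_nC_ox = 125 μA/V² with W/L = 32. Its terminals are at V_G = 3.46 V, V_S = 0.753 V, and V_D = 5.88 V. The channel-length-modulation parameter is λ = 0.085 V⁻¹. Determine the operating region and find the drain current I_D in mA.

V_GS = V_G − V_S = 3.46 − 0.753 = 2.71 V; V_DS = V_D − V_S = 5.88 − 0.753 = 5.13 V.
k_n = μ_nC_ox · (W/L) = 4 mA/V².
V_ov = V_GS − V_TN = 2.71 − 0.802 = 1.9 V.
Since V_DS = 5.13 V ≥ V_ov = 1.9 V, the device is in saturation.
I_D = ½ k_n V_ov² (1 + λ V_DS) = 0.5 × 4 × 1.9² × (1 + 0.085 × 5.13) = 10.4 mA.

Saturation; I_D = 10.4 mA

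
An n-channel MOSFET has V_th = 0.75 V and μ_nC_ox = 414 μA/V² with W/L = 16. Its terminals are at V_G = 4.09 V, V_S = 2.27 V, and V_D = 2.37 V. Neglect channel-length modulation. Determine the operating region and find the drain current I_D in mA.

Triode; I_D = 0.676 mA

V_GS = V_G − V_S = 4.09 − 2.27 = 1.82 V; V_DS = V_D − V_S = 2.37 − 2.27 = 0.1 V.
k_n = μ_nC_ox · (W/L) = 6.624 mA/V².
V_ov = V_GS − V_th = 1.82 − 0.75 = 1.07 V.
Since V_DS = 0.1 V < V_ov = 1.07 V, the device is in the triode region.
I_D = k_n [V_ov · V_DS − ½ V_DS²] = 6.624 × [1.07 × 0.1 − 0.5 × 0.1²] = 0.676 mA.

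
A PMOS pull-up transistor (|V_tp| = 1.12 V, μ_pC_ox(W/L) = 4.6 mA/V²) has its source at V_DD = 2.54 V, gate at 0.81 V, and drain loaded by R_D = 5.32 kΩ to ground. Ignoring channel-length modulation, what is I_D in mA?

V_SG = V_DD − V_G = 2.54 − 0.81 = 1.73 V, so V_ov = 1.73 − 1.12 = 0.61 V.
Assume saturation: I_D = ½ k_p V_ov² = 0.5 × 4.6 × 0.61² = 0.856 mA, giving V_SD = V_DD − I_D R_D = 2.54 − 0.856 × 5.32 = -2.01 V.
But -2.01 V < V_ov = 0.61 V, so the device is actually in triode.
In triode I_D = k_p[V_ov V_SD − ½ V_SD²] and I_D = (V_DD − V_SD)/R_D. Equating: 12.2 V_SD² − 15.93 V_SD + 2.54 = 0, giving V_SD = 0.186 V (the root below V_ov).
I_D = (2.54 − 0.186) / 5.32 = 0.442 mA.

I_D = 0.442 mA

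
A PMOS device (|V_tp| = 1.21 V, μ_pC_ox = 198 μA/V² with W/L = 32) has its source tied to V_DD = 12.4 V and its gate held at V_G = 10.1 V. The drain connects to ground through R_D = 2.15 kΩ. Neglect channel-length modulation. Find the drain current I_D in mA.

V_SG = V_DD − V_G = 12.4 − 10.1 = 2.3 V, so V_ov = 2.3 − 1.21 = 1.09 V.
k_p = μ_pC_ox · (W/L) = 6.336 mA/V².
Assume saturation: I_D = ½ k_p V_ov² = 0.5 × 6.336 × 1.09² = 3.76 mA, giving V_SD = V_DD − I_D R_D = 12.4 − 3.76 × 2.15 = 4.31 V.
V_SD = 4.31 V ≥ V_ov = 1.09 V, confirming saturation.

I_D = 3.76 mA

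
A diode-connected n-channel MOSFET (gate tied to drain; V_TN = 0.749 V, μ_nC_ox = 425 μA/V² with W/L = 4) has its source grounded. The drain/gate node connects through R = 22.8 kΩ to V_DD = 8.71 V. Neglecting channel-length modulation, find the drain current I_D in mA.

With gate tied to drain, V_GS = V_DS ≥ V_GS − V_TN, so the device is in saturation.
k_n = μ_nC_ox · (W/L) = 1.7 mA/V².
KCL at the drain: ½ k_n (V_GS − V_TN)² = (V_DD − V_GS)/R.
Let x = V_GS − 0.749. Then 19.4 x² + x − 7.961 = 0, giving x = 0.616 V (positive root), so V_GS = 1.36 V.
I_D = (V_DD − V_GS)/R = (8.71 − 1.36) / 22.8 = 0.322 mA.

I_D = 0.322 mA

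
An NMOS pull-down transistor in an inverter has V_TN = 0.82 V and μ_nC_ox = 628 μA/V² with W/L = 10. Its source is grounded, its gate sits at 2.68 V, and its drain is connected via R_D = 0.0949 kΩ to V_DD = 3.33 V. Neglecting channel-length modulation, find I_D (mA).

V_GS = V_G = 2.68 V, so V_ov = 2.68 − 0.82 = 1.86 V.
k_n = μ_nC_ox · (W/L) = 6.28 mA/V².
Assume saturation: I_D = ½ k_n V_ov² = 0.5 × 6.28 × 1.86² = 10.9 mA, giving V_DS = V_DD − I_D R_D = 3.33 − 10.9 × 0.0949 = 2.3 V.
V_DS = 2.3 V ≥ V_ov = 1.86 V, confirming saturation.

I_D = 10.9 mA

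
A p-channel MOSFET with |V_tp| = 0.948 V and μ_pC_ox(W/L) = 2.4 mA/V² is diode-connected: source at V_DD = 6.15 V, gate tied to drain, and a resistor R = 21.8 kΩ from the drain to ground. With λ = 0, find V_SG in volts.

With gate tied to drain, V_SG = V_SD ≥ V_SG − |V_tp|, so the device is in saturation.
KCL at the drain: ½ k_p (V_SG − |V_tp|)² = (V_DD − V_SG)/R.
Let x = V_SG − 0.948. Then 26.2 x² + x − 5.202 = 0, giving x = 0.427 V (positive root), so V_SG = 1.38 V.
I_D = (V_DD − V_SG)/R = (6.15 − 1.38) / 21.8 = 0.219 mA.

V_SG = 1.38 V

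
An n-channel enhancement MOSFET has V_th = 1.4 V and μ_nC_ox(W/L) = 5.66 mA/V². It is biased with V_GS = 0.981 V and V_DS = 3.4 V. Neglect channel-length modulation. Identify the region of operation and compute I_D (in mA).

Cutoff; I_D = 0 mA

V_GS = 0.981 V < V_th = 1.4 V, so the transistor is in cutoff.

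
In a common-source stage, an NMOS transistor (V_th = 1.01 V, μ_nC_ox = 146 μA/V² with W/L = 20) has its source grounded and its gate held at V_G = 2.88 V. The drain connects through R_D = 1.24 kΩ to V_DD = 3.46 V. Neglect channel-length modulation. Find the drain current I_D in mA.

I_D = 2.38 mA

V_GS = V_G = 2.88 V, so V_ov = 2.88 − 1.01 = 1.87 V.
k_n = μ_nC_ox · (W/L) = 2.92 mA/V².
Assume saturation: I_D = ½ k_n V_ov² = 0.5 × 2.92 × 1.87² = 5.11 mA, giving V_DS = V_DD − I_D R_D = 3.46 − 5.11 × 1.24 = -2.87 V.
But -2.87 V < V_ov = 1.87 V, so the device is actually in triode.
In triode I_D = k_n[V_ov V_DS − ½ V_DS²] and I_D = (V_DD − V_DS)/R_D. Equating: 1.81 V_DS² − 7.771 V_DS + 3.46 = 0, giving V_DS = 0.505 V (the root below V_ov).
I_D = (3.46 − 0.505) / 1.24 = 2.38 mA.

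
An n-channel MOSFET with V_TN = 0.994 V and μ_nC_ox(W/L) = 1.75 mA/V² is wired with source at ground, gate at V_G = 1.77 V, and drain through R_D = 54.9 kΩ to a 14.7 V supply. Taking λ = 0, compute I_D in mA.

V_GS = V_G = 1.77 V, so V_ov = 1.77 − 0.994 = 0.776 V.
Assume saturation: I_D = ½ k_n V_ov² = 0.5 × 1.75 × 0.776² = 0.527 mA, giving V_DS = V_DD − I_D R_D = 14.7 − 0.527 × 54.9 = -14.2 V.
But -14.2 V < V_ov = 0.776 V, so the device is actually in triode.
In triode I_D = k_n[V_ov V_DS − ½ V_DS²] and I_D = (V_DD − V_DS)/R_D. Equating: 48 V_DS² − 75.55 V_DS + 14.7 = 0, giving V_DS = 0.227 V (the root below V_ov).
I_D = (14.7 − 0.227) / 54.9 = 0.264 mA.

I_D = 0.264 mA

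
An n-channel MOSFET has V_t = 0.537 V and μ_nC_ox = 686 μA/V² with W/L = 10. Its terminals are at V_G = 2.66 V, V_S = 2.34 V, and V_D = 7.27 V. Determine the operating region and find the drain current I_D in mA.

Cutoff; I_D = 0 mA

V_GS = V_G − V_S = 2.66 − 2.34 = 0.32 V; V_DS = V_D − V_S = 7.27 − 2.34 = 4.93 V.
V_GS = 0.32 V < V_t = 0.537 V, so the transistor is in cutoff.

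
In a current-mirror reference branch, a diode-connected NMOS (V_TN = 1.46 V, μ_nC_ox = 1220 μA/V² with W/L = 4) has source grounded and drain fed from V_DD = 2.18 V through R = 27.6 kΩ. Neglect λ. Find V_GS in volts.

With gate tied to drain, V_GS = V_DS ≥ V_GS − V_TN, so the device is in saturation.
k_n = μ_nC_ox · (W/L) = 4.88 mA/V².
KCL at the drain: ½ k_n (V_GS − V_TN)² = (V_DD − V_GS)/R.
Let x = V_GS − 1.46. Then 67.3 x² + x − 0.72 = 0, giving x = 0.0962 V (positive root), so V_GS = 1.56 V.
I_D = (V_DD − V_GS)/R = (2.18 − 1.56) / 27.6 = 0.0226 mA.

V_GS = 1.56 V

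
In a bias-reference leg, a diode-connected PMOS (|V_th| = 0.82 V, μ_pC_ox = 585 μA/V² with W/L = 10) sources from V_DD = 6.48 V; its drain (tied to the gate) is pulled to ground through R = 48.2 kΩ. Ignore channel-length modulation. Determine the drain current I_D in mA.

With gate tied to drain, V_SG = V_SD ≥ V_SG − |V_th|, so the device is in saturation.
k_p = μ_pC_ox · (W/L) = 5.85 mA/V².
KCL at the drain: ½ k_p (V_SG − |V_th|)² = (V_DD − V_SG)/R.
Let x = V_SG − 0.82. Then 141 x² + x − 5.66 = 0, giving x = 0.197 V (positive root), so V_SG = 1.02 V.
I_D = (V_DD − V_SG)/R = (6.48 − 1.02) / 48.2 = 0.113 mA.

I_D = 0.113 mA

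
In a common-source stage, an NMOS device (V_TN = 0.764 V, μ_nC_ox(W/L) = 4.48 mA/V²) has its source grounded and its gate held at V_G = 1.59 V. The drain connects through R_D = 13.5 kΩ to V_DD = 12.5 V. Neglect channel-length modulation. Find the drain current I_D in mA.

I_D = 0.904 mA

V_GS = V_G = 1.59 V, so V_ov = 1.59 − 0.764 = 0.826 V.
Assume saturation: I_D = ½ k_n V_ov² = 0.5 × 4.48 × 0.826² = 1.53 mA, giving V_DS = V_DD − I_D R_D = 12.5 − 1.53 × 13.5 = -8.13 V.
But -8.13 V < V_ov = 0.826 V, so the device is actually in triode.
In triode I_D = k_n[V_ov V_DS − ½ V_DS²] and I_D = (V_DD − V_DS)/R_D. Equating: 30.2 V_DS² − 50.96 V_DS + 12.5 = 0, giving V_DS = 0.298 V (the root below V_ov).
I_D = (12.5 − 0.298) / 13.5 = 0.904 mA.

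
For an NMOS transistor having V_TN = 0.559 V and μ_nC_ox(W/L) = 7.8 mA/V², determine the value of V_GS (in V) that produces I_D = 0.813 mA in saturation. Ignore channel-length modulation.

In saturation I_D = ½ k_n (V_GS − V_TN)², so V_GS − V_TN = √(2 I_D / k_n) = √(2 × 0.813 / 7.8) = 0.457 V.
V_GS = 0.559 + 0.457 = 1.02 V.

V_GS = 1.02 V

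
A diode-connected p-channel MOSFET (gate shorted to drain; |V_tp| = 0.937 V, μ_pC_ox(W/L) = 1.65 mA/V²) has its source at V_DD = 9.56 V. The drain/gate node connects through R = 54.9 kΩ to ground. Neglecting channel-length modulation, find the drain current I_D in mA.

With gate tied to drain, V_SG = V_SD ≥ V_SG − |V_tp|, so the device is in saturation.
KCL at the drain: ½ k_p (V_SG − |V_tp|)² = (V_DD − V_SG)/R.
Let x = V_SG − 0.937. Then 45.3 x² + x − 8.623 = 0, giving x = 0.425 V (positive root), so V_SG = 1.36 V.
I_D = (V_DD − V_SG)/R = (9.56 − 1.36) / 54.9 = 0.149 mA.

I_D = 0.149 mA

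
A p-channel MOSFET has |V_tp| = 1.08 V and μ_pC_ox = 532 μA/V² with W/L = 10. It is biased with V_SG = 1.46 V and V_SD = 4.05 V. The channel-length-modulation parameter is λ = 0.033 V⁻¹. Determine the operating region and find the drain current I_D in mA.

k_p = μ_pC_ox · (W/L) = 5.32 mA/V².
V_ov = V_SG − |V_tp| = 1.46 − 1.08 = 0.38 V.
Since V_SD = 4.05 V ≥ V_ov = 0.38 V, the device is in saturation.
I_D = ½ k_p V_ov² (1 + λ V_SD) = 0.5 × 5.32 × 0.38² × (1 + 0.033 × 4.05) = 0.435 mA.

Saturation; I_D = 0.435 mA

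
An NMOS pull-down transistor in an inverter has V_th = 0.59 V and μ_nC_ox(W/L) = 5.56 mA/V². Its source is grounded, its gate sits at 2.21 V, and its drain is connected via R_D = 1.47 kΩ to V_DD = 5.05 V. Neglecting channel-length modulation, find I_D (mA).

I_D = 3.16 mA

V_GS = V_G = 2.21 V, so V_ov = 2.21 − 0.59 = 1.62 V.
Assume saturation: I_D = ½ k_n V_ov² = 0.5 × 5.56 × 1.62² = 7.3 mA, giving V_DS = V_DD − I_D R_D = 5.05 − 7.3 × 1.47 = -5.67 V.
But -5.67 V < V_ov = 1.62 V, so the device is actually in triode.
In triode I_D = k_n[V_ov V_DS − ½ V_DS²] and I_D = (V_DD − V_DS)/R_D. Equating: 4.09 V_DS² − 14.24 V_DS + 5.05 = 0, giving V_DS = 0.401 V (the root below V_ov).
I_D = (5.05 − 0.401) / 1.47 = 3.16 mA.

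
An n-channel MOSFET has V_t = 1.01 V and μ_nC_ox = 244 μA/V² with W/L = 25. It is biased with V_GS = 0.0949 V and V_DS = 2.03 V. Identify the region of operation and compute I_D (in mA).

V_GS = 0.0949 V < V_t = 1.01 V, so the transistor is in cutoff.

Cutoff; I_D = 0 mA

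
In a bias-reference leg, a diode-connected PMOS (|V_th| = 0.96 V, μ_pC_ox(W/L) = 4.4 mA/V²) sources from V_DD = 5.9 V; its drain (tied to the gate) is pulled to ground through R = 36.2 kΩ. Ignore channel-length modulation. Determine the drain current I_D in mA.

With gate tied to drain, V_SG = V_SD ≥ V_SG − |V_th|, so the device is in saturation.
KCL at the drain: ½ k_p (V_SG − |V_th|)² = (V_DD − V_SG)/R.
Let x = V_SG − 0.96. Then 79.6 x² + x − 4.94 = 0, giving x = 0.243 V (positive root), so V_SG = 1.2 V.
I_D = (V_DD − V_SG)/R = (5.9 − 1.2) / 36.2 = 0.13 mA.

I_D = 0.130 mA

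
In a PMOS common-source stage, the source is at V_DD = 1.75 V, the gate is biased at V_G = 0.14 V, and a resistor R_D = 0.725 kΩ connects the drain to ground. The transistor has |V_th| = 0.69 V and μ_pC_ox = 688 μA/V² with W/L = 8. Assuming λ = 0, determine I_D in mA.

V_SG = V_DD − V_G = 1.75 − 0.14 = 1.61 V, so V_ov = 1.61 − 0.69 = 0.92 V.
k_p = μ_pC_ox · (W/L) = 5.504 mA/V².
Assume saturation: I_D = ½ k_p V_ov² = 0.5 × 5.504 × 0.92² = 2.33 mA, giving V_SD = V_DD − I_D R_D = 1.75 − 2.33 × 0.725 = 0.0613 V.
But 0.0613 V < V_ov = 0.92 V, so the device is actually in triode.
In triode I_D = k_p[V_ov V_SD − ½ V_SD²] and I_D = (V_DD − V_SD)/R_D. Equating: 2 V_SD² − 4.671 V_SD + 1.75 = 0, giving V_SD = 0.468 V (the root below V_ov).
I_D = (1.75 − 0.468) / 0.725 = 1.77 mA.

I_D = 1.77 mA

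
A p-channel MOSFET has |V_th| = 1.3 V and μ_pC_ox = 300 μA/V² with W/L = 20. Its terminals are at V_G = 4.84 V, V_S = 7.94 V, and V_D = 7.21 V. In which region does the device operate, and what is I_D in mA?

Triode; I_D = 6.29 mA

V_SG = V_S − V_G = 7.94 − 4.84 = 3.1 V; V_SD = V_S − V_D = 7.94 − 7.21 = 0.73 V.
k_p = μ_pC_ox · (W/L) = 6 mA/V².
V_ov = V_SG − |V_th| = 3.1 − 1.3 = 1.8 V.
Since V_SD = 0.73 V < V_ov = 1.8 V, the device is in the triode region.
I_D = k_p [V_ov · V_SD − ½ V_SD²] = 6 × [1.8 × 0.73 − 0.5 × 0.73²] = 6.29 mA.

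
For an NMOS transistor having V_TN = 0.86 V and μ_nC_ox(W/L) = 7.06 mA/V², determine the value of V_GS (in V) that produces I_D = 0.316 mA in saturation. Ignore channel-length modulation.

In saturation I_D = ½ k_n (V_GS − V_TN)², so V_GS − V_TN = √(2 I_D / k_n) = √(2 × 0.316 / 7.06) = 0.299 V.
V_GS = 0.86 + 0.299 = 1.16 V.

V_GS = 1.16 V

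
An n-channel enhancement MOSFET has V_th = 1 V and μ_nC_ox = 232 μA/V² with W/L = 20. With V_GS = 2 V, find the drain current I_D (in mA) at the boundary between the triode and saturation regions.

At the boundary V_DS = V_ov = V_GS − V_th = 2 − 1 = 1 V.
k_n = μ_nC_ox · (W/L) = 4.64 mA/V².
I_D = ½ k_n V_ov² = 0.5 × 4.64 × 1² = 2.32 mA.

I_D = 2.32 mA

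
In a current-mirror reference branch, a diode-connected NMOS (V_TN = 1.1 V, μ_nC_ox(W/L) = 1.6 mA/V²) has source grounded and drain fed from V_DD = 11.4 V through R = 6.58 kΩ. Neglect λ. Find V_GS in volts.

With gate tied to drain, V_GS = V_DS ≥ V_GS − V_TN, so the device is in saturation.
KCL at the drain: ½ k_n (V_GS − V_TN)² = (V_DD − V_GS)/R.
Let x = V_GS − 1.1. Then 5.26 x² + x − 10.3 = 0, giving x = 1.31 V (positive root), so V_GS = 2.41 V.
I_D = (V_DD − V_GS)/R = (11.4 − 2.41) / 6.58 = 1.37 mA.

V_GS = 2.41 V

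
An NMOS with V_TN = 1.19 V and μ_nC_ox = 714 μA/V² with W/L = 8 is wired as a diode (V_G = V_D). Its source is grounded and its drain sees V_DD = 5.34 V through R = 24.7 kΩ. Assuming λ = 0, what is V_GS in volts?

V_GS = 1.43 V

With gate tied to drain, V_GS = V_DS ≥ V_GS − V_TN, so the device is in saturation.
k_n = μ_nC_ox · (W/L) = 5.712 mA/V².
KCL at the drain: ½ k_n (V_GS − V_TN)² = (V_DD − V_GS)/R.
Let x = V_GS − 1.19. Then 70.5 x² + x − 4.15 = 0, giving x = 0.236 V (positive root), so V_GS = 1.43 V.
I_D = (V_DD − V_GS)/R = (5.34 − 1.43) / 24.7 = 0.158 mA.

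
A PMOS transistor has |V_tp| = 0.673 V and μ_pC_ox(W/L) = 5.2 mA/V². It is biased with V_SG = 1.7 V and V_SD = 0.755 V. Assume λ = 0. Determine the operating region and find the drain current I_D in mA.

Triode; I_D = 2.55 mA

V_ov = V_SG − |V_tp| = 1.7 − 0.673 = 1.03 V.
Since V_SD = 0.755 V < V_ov = 1.03 V, the device is in the triode region.
I_D = k_p [V_ov · V_SD − ½ V_SD²] = 5.2 × [1.03 × 0.755 − 0.5 × 0.755²] = 2.55 mA.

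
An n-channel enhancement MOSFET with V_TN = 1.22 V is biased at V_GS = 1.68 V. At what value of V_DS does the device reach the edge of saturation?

The boundary between triode and saturation is V_DS = V_GS − V_TN = V_ov.
V_ov = 1.68 − 1.22 = 0.46 V.

V_DS,sat = 0.460 V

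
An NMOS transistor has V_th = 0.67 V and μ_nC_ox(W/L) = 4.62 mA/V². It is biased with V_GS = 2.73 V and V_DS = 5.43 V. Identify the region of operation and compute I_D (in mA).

V_ov = V_GS − V_th = 2.73 − 0.67 = 2.06 V.
Since V_DS = 5.43 V ≥ V_ov = 2.06 V, the device is in saturation.
I_D = ½ k_n V_ov² = 0.5 × 4.62 × 2.06² = 9.8 mA.

Saturation; I_D = 9.80 mA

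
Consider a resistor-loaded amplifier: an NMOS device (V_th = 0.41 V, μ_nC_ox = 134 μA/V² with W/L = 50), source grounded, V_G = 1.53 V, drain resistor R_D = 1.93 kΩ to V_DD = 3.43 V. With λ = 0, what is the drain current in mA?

I_D = 1.65 mA

V_GS = V_G = 1.53 V, so V_ov = 1.53 − 0.41 = 1.12 V.
k_n = μ_nC_ox · (W/L) = 6.7 mA/V².
Assume saturation: I_D = ½ k_n V_ov² = 0.5 × 6.7 × 1.12² = 4.2 mA, giving V_DS = V_DD − I_D R_D = 3.43 − 4.2 × 1.93 = -4.68 V.
But -4.68 V < V_ov = 1.12 V, so the device is actually in triode.
In triode I_D = k_n[V_ov V_DS − ½ V_DS²] and I_D = (V_DD − V_DS)/R_D. Equating: 6.47 V_DS² − 15.48 V_DS + 3.43 = 0, giving V_DS = 0.247 V (the root below V_ov).
I_D = (3.43 − 0.247) / 1.93 = 1.65 mA.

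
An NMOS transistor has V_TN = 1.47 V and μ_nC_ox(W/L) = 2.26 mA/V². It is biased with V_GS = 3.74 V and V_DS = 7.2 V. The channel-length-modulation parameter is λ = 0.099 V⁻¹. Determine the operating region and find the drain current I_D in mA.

Saturation; I_D = 9.97 mA

V_ov = V_GS − V_TN = 3.74 − 1.47 = 2.27 V.
Since V_DS = 7.2 V ≥ V_ov = 2.27 V, the device is in saturation.
I_D = ½ k_n V_ov² (1 + λ V_DS) = 0.5 × 2.26 × 2.27² × (1 + 0.099 × 7.2) = 9.97 mA.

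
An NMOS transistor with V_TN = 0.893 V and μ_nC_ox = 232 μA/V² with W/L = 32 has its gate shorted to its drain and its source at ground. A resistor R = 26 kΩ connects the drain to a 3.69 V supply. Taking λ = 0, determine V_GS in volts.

V_GS = 1.06 V

With gate tied to drain, V_GS = V_DS ≥ V_GS − V_TN, so the device is in saturation.
k_n = μ_nC_ox · (W/L) = 7.424 mA/V².
KCL at the drain: ½ k_n (V_GS − V_TN)² = (V_DD − V_GS)/R.
Let x = V_GS − 0.893. Then 96.5 x² + x − 2.797 = 0, giving x = 0.165 V (positive root), so V_GS = 1.06 V.
I_D = (V_DD − V_GS)/R = (3.69 − 1.06) / 26 = 0.101 mA.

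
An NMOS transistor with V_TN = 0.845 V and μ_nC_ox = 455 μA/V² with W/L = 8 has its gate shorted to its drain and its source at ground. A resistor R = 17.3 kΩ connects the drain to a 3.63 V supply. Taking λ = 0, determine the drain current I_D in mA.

I_D = 0.145 mA

With gate tied to drain, V_GS = V_DS ≥ V_GS − V_TN, so the device is in saturation.
k_n = μ_nC_ox · (W/L) = 3.64 mA/V².
KCL at the drain: ½ k_n (V_GS − V_TN)² = (V_DD − V_GS)/R.
Let x = V_GS − 0.845. Then 31.5 x² + x − 2.785 = 0, giving x = 0.282 V (positive root), so V_GS = 1.13 V.
I_D = (V_DD − V_GS)/R = (3.63 − 1.13) / 17.3 = 0.145 mA.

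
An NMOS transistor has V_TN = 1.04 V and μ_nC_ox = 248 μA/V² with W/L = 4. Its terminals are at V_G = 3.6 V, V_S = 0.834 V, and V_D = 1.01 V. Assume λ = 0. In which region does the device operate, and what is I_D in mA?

V_GS = V_G − V_S = 3.6 − 0.834 = 2.77 V; V_DS = V_D − V_S = 1.01 − 0.834 = 0.176 V.
k_n = μ_nC_ox · (W/L) = 0.992 mA/V².
V_ov = V_GS − V_TN = 2.77 − 1.04 = 1.73 V.
Since V_DS = 0.176 V < V_ov = 1.73 V, the device is in the triode region.
I_D = k_n [V_ov · V_DS − ½ V_DS²] = 0.992 × [1.73 × 0.176 − 0.5 × 0.176²] = 0.286 mA.

Triode; I_D = 0.286 mA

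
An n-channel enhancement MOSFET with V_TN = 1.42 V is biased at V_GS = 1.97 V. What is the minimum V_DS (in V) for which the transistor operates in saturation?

The boundary between triode and saturation is V_DS = V_GS − V_TN = V_ov.
V_ov = 1.97 − 1.42 = 0.55 V.

V_DS,sat = 0.550 V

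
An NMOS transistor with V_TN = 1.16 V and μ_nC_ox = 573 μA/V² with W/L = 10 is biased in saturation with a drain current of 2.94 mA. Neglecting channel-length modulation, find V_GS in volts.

V_GS = 2.17 V

k_n = μ_nC_ox · (W/L) = 5.73 mA/V².
In saturation I_D = ½ k_n (V_GS − V_TN)², so V_GS − V_TN = √(2 I_D / k_n) = √(2 × 2.94 / 5.73) = 1.01 V.
V_GS = 1.16 + 1.01 = 2.17 V.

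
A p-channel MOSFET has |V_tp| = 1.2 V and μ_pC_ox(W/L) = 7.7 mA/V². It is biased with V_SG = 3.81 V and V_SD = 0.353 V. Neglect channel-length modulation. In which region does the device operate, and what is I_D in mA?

V_ov = V_SG − |V_tp| = 3.81 − 1.2 = 2.61 V.
Since V_SD = 0.353 V < V_ov = 2.61 V, the device is in the triode region.
I_D = k_p [V_ov · V_SD − ½ V_SD²] = 7.7 × [2.61 × 0.353 − 0.5 × 0.353²] = 6.61 mA.

Triode; I_D = 6.61 mA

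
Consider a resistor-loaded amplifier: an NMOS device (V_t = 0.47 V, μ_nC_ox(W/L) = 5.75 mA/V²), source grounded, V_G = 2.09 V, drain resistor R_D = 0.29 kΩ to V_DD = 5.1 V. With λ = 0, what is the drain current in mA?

I_D = 7.55 mA

V_GS = V_G = 2.09 V, so V_ov = 2.09 − 0.47 = 1.62 V.
Assume saturation: I_D = ½ k_n V_ov² = 0.5 × 5.75 × 1.62² = 7.55 mA, giving V_DS = V_DD − I_D R_D = 5.1 − 7.55 × 0.29 = 2.91 V.
V_DS = 2.91 V ≥ V_ov = 1.62 V, confirming saturation.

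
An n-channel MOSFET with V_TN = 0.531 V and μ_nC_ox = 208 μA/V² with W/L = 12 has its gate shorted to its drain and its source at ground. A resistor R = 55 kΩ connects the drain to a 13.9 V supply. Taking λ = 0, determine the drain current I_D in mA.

I_D = 0.235 mA

With gate tied to drain, V_GS = V_DS ≥ V_GS − V_TN, so the device is in saturation.
k_n = μ_nC_ox · (W/L) = 2.496 mA/V².
KCL at the drain: ½ k_n (V_GS − V_TN)² = (V_DD − V_GS)/R.
Let x = V_GS − 0.531. Then 68.6 x² + x − 13.37 = 0, giving x = 0.434 V (positive root), so V_GS = 0.965 V.
I_D = (V_DD − V_GS)/R = (13.9 − 0.965) / 55 = 0.235 mA.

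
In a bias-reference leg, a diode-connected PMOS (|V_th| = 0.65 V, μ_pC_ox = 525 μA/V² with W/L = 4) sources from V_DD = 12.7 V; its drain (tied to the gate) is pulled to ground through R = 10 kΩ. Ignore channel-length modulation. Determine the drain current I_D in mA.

With gate tied to drain, V_SG = V_SD ≥ V_SG − |V_th|, so the device is in saturation.
k_p = μ_pC_ox · (W/L) = 2.1 mA/V².
KCL at the drain: ½ k_p (V_SG − |V_th|)² = (V_DD − V_SG)/R.
Let x = V_SG − 0.65. Then 10.5 x² + x − 12.05 = 0, giving x = 1.02 V (positive root), so V_SG = 1.67 V.
I_D = (V_DD − V_SG)/R = (12.7 − 1.67) / 10 = 1.1 mA.

I_D = 1.10 mA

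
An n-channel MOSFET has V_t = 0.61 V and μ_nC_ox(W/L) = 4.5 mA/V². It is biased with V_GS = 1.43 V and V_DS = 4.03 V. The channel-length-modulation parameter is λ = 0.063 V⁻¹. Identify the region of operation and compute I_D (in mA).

Saturation; I_D = 1.90 mA

V_ov = V_GS − V_t = 1.43 − 0.61 = 0.82 V.
Since V_DS = 4.03 V ≥ V_ov = 0.82 V, the device is in saturation.
I_D = ½ k_n V_ov² (1 + λ V_DS) = 0.5 × 4.5 × 0.82² × (1 + 0.063 × 4.03) = 1.9 mA.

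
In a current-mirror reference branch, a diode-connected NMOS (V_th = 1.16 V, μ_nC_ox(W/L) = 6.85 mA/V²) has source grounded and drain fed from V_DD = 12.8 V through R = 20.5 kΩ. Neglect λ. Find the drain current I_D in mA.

With gate tied to drain, V_GS = V_DS ≥ V_GS − V_th, so the device is in saturation.
KCL at the drain: ½ k_n (V_GS − V_th)² = (V_DD − V_GS)/R.
Let x = V_GS − 1.16. Then 70.2 x² + x − 11.64 = 0, giving x = 0.4 V (positive root), so V_GS = 1.56 V.
I_D = (V_DD − V_GS)/R = (12.8 − 1.56) / 20.5 = 0.548 mA.

I_D = 0.548 mA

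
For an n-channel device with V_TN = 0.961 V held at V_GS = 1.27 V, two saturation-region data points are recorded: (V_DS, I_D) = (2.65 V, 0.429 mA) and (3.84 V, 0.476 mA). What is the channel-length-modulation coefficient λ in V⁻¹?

With V_GS fixed, I_D ∝ (1 + λ V_DS) in saturation, so I_D2/I_D1 = (1 + λ V_DS2)/(1 + λ V_DS1).
0.476/0.429 = 1.11 = (1 + 3.84 λ)/(1 + 2.65 λ).
Solving: λ (I_D1 V_DS2 − I_D2 V_DS1) = I_D2 − I_D1, so λ = (0.476 − 0.429) / (0.429 × 3.84 − 0.476 × 2.65) = 0.047 / 0.386 = 0.122 V⁻¹.

λ = 0.122 V⁻¹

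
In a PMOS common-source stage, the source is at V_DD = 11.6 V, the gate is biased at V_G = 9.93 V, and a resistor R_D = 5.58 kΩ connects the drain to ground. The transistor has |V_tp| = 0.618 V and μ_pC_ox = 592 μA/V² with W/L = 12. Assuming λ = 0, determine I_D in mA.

V_SG = V_DD − V_G = 11.6 − 9.93 = 1.67 V, so V_ov = 1.67 − 0.618 = 1.05 V.
k_p = μ_pC_ox · (W/L) = 7.104 mA/V².
Assume saturation: I_D = ½ k_p V_ov² = 0.5 × 7.104 × 1.05² = 3.93 mA, giving V_SD = V_DD − I_D R_D = 11.6 − 3.93 × 5.58 = -10.3 V.
But -10.3 V < V_ov = 1.05 V, so the device is actually in triode.
In triode I_D = k_p[V_ov V_SD − ½ V_SD²] and I_D = (V_DD − V_SD)/R_D. Equating: 19.8 V_SD² − 42.7 V_SD + 11.6 = 0, giving V_SD = 0.319 V (the root below V_ov).
I_D = (11.6 − 0.319) / 5.58 = 2.02 mA.

I_D = 2.02 mA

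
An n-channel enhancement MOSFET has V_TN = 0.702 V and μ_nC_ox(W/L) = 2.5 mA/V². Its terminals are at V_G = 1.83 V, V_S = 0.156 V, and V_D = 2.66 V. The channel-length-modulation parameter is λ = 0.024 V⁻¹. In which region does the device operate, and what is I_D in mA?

V_GS = V_G − V_S = 1.83 − 0.156 = 1.67 V; V_DS = V_D − V_S = 2.66 − 0.156 = 2.5 V.
V_ov = V_GS − V_TN = 1.67 − 0.702 = 0.972 V.
Since V_DS = 2.5 V ≥ V_ov = 0.972 V, the device is in saturation.
I_D = ½ k_n V_ov² (1 + λ V_DS) = 0.5 × 2.5 × 0.972² × (1 + 0.024 × 2.5) = 1.25 mA.

Saturation; I_D = 1.25 mA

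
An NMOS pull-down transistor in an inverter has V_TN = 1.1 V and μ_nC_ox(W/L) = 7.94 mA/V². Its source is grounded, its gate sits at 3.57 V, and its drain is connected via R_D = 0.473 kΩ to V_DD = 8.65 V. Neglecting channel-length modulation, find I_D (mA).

V_GS = V_G = 3.57 V, so V_ov = 3.57 − 1.1 = 2.47 V.
Assume saturation: I_D = ½ k_n V_ov² = 0.5 × 7.94 × 2.47² = 24.2 mA, giving V_DS = V_DD − I_D R_D = 8.65 − 24.2 × 0.473 = -2.81 V.
But -2.81 V < V_ov = 2.47 V, so the device is actually in triode.
In triode I_D = k_n[V_ov V_DS − ½ V_DS²] and I_D = (V_DD − V_DS)/R_D. Equating: 1.88 V_DS² − 10.28 V_DS + 8.65 = 0, giving V_DS = 1.04 V (the root below V_ov).
I_D = (8.65 − 1.04) / 0.473 = 16.1 mA.

I_D = 16.1 mA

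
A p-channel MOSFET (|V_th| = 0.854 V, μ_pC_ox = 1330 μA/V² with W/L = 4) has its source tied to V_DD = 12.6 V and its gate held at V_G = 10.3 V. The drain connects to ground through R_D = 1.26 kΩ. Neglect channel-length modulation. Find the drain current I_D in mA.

I_D = 5.56 mA

V_SG = V_DD − V_G = 12.6 − 10.3 = 2.3 V, so V_ov = 2.3 − 0.854 = 1.45 V.
k_p = μ_pC_ox · (W/L) = 5.32 mA/V².
Assume saturation: I_D = ½ k_p V_ov² = 0.5 × 5.32 × 1.45² = 5.56 mA, giving V_SD = V_DD − I_D R_D = 12.6 − 5.56 × 1.26 = 5.59 V.
V_SD = 5.59 V ≥ V_ov = 1.45 V, confirming saturation.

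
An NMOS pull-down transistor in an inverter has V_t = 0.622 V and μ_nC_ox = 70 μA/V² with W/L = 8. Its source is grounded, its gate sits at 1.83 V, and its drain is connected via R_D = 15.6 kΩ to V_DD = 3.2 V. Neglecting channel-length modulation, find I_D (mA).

V_GS = V_G = 1.83 V, so V_ov = 1.83 − 0.622 = 1.21 V.
k_n = μ_nC_ox · (W/L) = 0.56 mA/V².
Assume saturation: I_D = ½ k_n V_ov² = 0.5 × 0.56 × 1.21² = 0.409 mA, giving V_DS = V_DD − I_D R_D = 3.2 − 0.409 × 15.6 = -3.17 V.
But -3.17 V < V_ov = 1.21 V, so the device is actually in triode.
In triode I_D = k_n[V_ov V_DS − ½ V_DS²] and I_D = (V_DD − V_DS)/R_D. Equating: 4.37 V_DS² − 11.55 V_DS + 3.2 = 0, giving V_DS = 0.314 V (the root below V_ov).
I_D = (3.2 − 0.314) / 15.6 = 0.185 mA.

I_D = 0.185 mA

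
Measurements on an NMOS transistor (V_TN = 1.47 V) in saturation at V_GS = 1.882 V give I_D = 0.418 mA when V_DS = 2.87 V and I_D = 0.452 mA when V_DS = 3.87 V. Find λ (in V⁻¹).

With V_GS fixed, I_D ∝ (1 + λ V_DS) in saturation, so I_D2/I_D1 = (1 + λ V_DS2)/(1 + λ V_DS1).
0.452/0.418 = 1.081 = (1 + 3.87 λ)/(1 + 2.87 λ).
Solving: λ (I_D1 V_DS2 − I_D2 V_DS1) = I_D2 − I_D1, so λ = (0.452 − 0.418) / (0.418 × 3.87 − 0.452 × 2.87) = 0.034 / 0.32 = 0.106 V⁻¹.

λ = 0.106 V⁻¹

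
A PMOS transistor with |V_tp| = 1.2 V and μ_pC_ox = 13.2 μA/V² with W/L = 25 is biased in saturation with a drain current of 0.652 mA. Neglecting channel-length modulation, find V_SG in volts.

k_p = μ_pC_ox · (W/L) = 0.33 mA/V².
In saturation I_D = ½ k_p (V_SG − |V_tp|)², so V_SG − |V_tp| = √(2 I_D / k_p) = √(2 × 0.652 / 0.33) = 1.99 V.
V_SG = 1.2 + 1.99 = 3.19 V.

V_SG = 3.19 V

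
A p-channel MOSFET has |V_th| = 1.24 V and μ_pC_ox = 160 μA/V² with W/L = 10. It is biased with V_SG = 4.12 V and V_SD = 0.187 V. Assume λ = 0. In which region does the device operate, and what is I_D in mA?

k_p = μ_pC_ox · (W/L) = 1.6 mA/V².
V_ov = V_SG − |V_th| = 4.12 − 1.24 = 2.88 V.
Since V_SD = 0.187 V < V_ov = 2.88 V, the device is in the triode region.
I_D = k_p [V_ov · V_SD − ½ V_SD²] = 1.6 × [2.88 × 0.187 − 0.5 × 0.187²] = 0.834 mA.

Triode; I_D = 0.834 mA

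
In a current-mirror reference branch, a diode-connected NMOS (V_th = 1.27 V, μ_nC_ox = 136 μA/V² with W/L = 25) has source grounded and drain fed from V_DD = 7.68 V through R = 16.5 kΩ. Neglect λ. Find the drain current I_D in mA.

With gate tied to drain, V_GS = V_DS ≥ V_GS − V_th, so the device is in saturation.
k_n = μ_nC_ox · (W/L) = 3.4 mA/V².
KCL at the drain: ½ k_n (V_GS − V_th)² = (V_DD − V_GS)/R.
Let x = V_GS − 1.27. Then 28.1 x² + x − 6.41 = 0, giving x = 0.461 V (positive root), so V_GS = 1.73 V.
I_D = (V_DD − V_GS)/R = (7.68 − 1.73) / 16.5 = 0.361 mA.

I_D = 0.361 mA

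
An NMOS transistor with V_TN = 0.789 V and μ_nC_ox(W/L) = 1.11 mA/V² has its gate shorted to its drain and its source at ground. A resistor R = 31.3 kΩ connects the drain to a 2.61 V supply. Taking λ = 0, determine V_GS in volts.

With gate tied to drain, V_GS = V_DS ≥ V_GS − V_TN, so the device is in saturation.
KCL at the drain: ½ k_n (V_GS − V_TN)² = (V_DD − V_GS)/R.
Let x = V_GS − 0.789. Then 17.4 x² + x − 1.821 = 0, giving x = 0.296 V (positive root), so V_GS = 1.09 V.
I_D = (V_DD − V_GS)/R = (2.61 − 1.09) / 31.3 = 0.0487 mA.

V_GS = 1.09 V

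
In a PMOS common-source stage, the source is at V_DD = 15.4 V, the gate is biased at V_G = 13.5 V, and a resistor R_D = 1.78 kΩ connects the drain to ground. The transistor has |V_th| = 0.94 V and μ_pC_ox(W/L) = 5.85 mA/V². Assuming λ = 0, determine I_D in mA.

I_D = 2.70 mA

V_SG = V_DD − V_G = 15.4 − 13.5 = 1.9 V, so V_ov = 1.9 − 0.94 = 0.96 V.
Assume saturation: I_D = ½ k_p V_ov² = 0.5 × 5.85 × 0.96² = 2.7 mA, giving V_SD = V_DD − I_D R_D = 15.4 − 2.7 × 1.78 = 10.6 V.
V_SD = 10.6 V ≥ V_ov = 0.96 V, confirming saturation.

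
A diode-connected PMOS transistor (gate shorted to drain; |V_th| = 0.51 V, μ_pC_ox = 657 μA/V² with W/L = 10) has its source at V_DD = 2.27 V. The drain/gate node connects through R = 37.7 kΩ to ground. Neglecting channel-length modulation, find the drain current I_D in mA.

With gate tied to drain, V_SG = V_SD ≥ V_SG − |V_th|, so the device is in saturation.
k_p = μ_pC_ox · (W/L) = 6.57 mA/V².
KCL at the drain: ½ k_p (V_SG − |V_th|)² = (V_DD − V_SG)/R.
Let x = V_SG − 0.51. Then 124 x² + x − 1.76 = 0, giving x = 0.115 V (positive root), so V_SG = 0.625 V.
I_D = (V_DD − V_SG)/R = (2.27 − 0.625) / 37.7 = 0.0436 mA.

I_D = 0.0436 mA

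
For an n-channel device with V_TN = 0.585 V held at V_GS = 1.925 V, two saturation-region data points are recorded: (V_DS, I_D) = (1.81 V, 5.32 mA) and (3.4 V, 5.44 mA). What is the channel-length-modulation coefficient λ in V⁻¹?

λ = 0.0146 V⁻¹

With V_GS fixed, I_D ∝ (1 + λ V_DS) in saturation, so I_D2/I_D1 = (1 + λ V_DS2)/(1 + λ V_DS1).
5.44/5.32 = 1.023 = (1 + 3.4 λ)/(1 + 1.81 λ).
Solving: λ (I_D1 V_DS2 − I_D2 V_DS1) = I_D2 − I_D1, so λ = (5.44 − 5.32) / (5.32 × 3.4 − 5.44 × 1.81) = 0.12 / 8.24 = 0.0146 V⁻¹.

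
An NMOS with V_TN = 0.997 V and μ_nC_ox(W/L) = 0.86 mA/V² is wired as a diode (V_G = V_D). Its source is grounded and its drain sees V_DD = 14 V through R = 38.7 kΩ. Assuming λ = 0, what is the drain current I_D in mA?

With gate tied to drain, V_GS = V_DS ≥ V_GS − V_TN, so the device is in saturation.
KCL at the drain: ½ k_n (V_GS − V_TN)² = (V_DD − V_GS)/R.
Let x = V_GS − 0.997. Then 16.6 x² + x − 13 = 0, giving x = 0.854 V (positive root), so V_GS = 1.85 V.
I_D = (V_DD − V_GS)/R = (14 − 1.85) / 38.7 = 0.314 mA.

I_D = 0.314 mA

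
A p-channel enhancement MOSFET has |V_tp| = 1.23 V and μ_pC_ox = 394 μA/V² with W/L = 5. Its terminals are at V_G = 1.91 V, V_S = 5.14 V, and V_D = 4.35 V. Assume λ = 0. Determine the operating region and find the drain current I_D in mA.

V_SG = V_S − V_G = 5.14 − 1.91 = 3.23 V; V_SD = V_S − V_D = 5.14 − 4.35 = 0.79 V.
k_p = μ_pC_ox · (W/L) = 1.97 mA/V².
V_ov = V_SG − |V_tp| = 3.23 − 1.23 = 2 V.
Since V_SD = 0.79 V < V_ov = 2 V, the device is in the triode region.
I_D = k_p [V_ov · V_SD − ½ V_SD²] = 1.97 × [2 × 0.79 − 0.5 × 0.79²] = 2.5 mA.

Triode; I_D = 2.50 mA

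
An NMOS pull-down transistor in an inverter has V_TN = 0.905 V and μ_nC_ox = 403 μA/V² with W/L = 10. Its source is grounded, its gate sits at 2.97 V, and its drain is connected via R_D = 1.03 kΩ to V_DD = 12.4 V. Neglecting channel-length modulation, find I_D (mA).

V_GS = V_G = 2.97 V, so V_ov = 2.97 − 0.905 = 2.07 V.
k_n = μ_nC_ox · (W/L) = 4.03 mA/V².
Assume saturation: I_D = ½ k_n V_ov² = 0.5 × 4.03 × 2.07² = 8.59 mA, giving V_DS = V_DD − I_D R_D = 12.4 − 8.59 × 1.03 = 3.55 V.
V_DS = 3.55 V ≥ V_ov = 2.07 V, confirming saturation.

I_D = 8.59 mA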